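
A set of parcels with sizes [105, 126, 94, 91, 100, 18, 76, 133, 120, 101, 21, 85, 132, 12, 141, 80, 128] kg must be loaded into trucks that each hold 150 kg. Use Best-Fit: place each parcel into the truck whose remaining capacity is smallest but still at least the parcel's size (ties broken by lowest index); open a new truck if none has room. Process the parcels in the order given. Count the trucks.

14 trucks

105 kg → truck 1 (remaining 45 kg)
126 kg → truck 2 (remaining 24 kg)
94 kg → truck 3 (remaining 56 kg)
91 kg → truck 4 (remaining 59 kg)
100 kg → truck 5 (remaining 50 kg)
18 kg → truck 2 (remaining 6 kg)
76 kg → truck 6 (remaining 74 kg)
133 kg → truck 7 (remaining 17 kg)
120 kg → truck 8 (remaining 30 kg)
101 kg → truck 9 (remaining 49 kg)
21 kg → truck 8 (remaining 9 kg)
85 kg → truck 10 (remaining 65 kg)
132 kg → truck 11 (remaining 18 kg)
12 kg → truck 7 (remaining 5 kg)
141 kg → truck 12 (remaining 9 kg)
80 kg → truck 13 (remaining 70 kg)
128 kg → truck 14 (remaining 22 kg)
Final trucks: [105] [126,18] [94] [91] [100] [76] [133,12] [120,21] [101] [85] [132] [141] [80] [128].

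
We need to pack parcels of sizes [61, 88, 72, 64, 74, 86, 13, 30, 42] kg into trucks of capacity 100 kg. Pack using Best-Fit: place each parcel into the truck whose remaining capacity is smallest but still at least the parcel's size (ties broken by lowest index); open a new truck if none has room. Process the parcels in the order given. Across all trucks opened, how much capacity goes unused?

truck 1: place 61 kg, 39 kg left
truck 2: place 88 kg, 12 kg left
truck 3: place 72 kg, 28 kg left
truck 4: place 64 kg, 36 kg left
truck 5: place 74 kg, 26 kg left
truck 6: place 86 kg, 14 kg left
truck 6: place 13 kg, 1 kg left
truck 4: place 30 kg, 6 kg left
truck 7: place 42 kg, 58 kg left
7 trucks × 100 kg = 700 kg; used 530 kg; unused 170 kg.

170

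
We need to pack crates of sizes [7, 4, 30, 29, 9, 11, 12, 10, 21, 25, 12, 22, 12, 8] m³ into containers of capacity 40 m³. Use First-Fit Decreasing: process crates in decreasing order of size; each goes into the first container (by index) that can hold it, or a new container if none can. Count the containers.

6

Sorted descending: 30, 29, 25, 22, 21, 12, 12, 12, 11, 10, 9, 8, 7, 4.
30 m³ → container 1 (remaining 10 m³)
29 m³ → container 2 (remaining 11 m³)
25 m³ → container 3 (remaining 15 m³)
22 m³ → container 4 (remaining 18 m³)
21 m³ → container 5 (remaining 19 m³)
12 m³ → container 3 (remaining 3 m³)
12 m³ → container 4 (remaining 6 m³)
12 m³ → container 5 (remaining 7 m³)
11 m³ → container 2 (remaining 0 m³)
10 m³ → container 1 (remaining 0 m³)
9 m³ → container 6 (remaining 31 m³)
8 m³ → container 6 (remaining 23 m³)
7 m³ → container 5 (remaining 0 m³)
4 m³ → container 4 (remaining 2 m³)
Final containers: [30,10] [29,11] [25,12] [22,12,4] [21,12,7] [9,8].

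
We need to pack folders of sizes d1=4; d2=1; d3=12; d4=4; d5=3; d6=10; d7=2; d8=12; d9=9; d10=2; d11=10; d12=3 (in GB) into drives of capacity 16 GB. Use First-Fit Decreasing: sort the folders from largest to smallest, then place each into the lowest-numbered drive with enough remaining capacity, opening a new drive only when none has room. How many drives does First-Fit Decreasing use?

Sorted descending: 12, 12, 10, 10, 9, 4, 4, 3, 3, 2, 2, 1.
Put 12 GB in drive 1; 4 GB remain.
Put 12 GB in drive 2; 4 GB remain.
Put 10 GB in drive 3; 6 GB remain.
Put 10 GB in drive 4; 6 GB remain.
Put 9 GB in drive 5; 7 GB remain.
Put 4 GB in drive 1; 0 GB remain.
Put 4 GB in drive 2; 0 GB remain.
Put 3 GB in drive 3; 3 GB remain.
Put 3 GB in drive 3; 0 GB remain.
Put 2 GB in drive 4; 4 GB remain.
Put 2 GB in drive 4; 2 GB remain.
Put 1 GB in drive 4; 1 GB remain.

5 drives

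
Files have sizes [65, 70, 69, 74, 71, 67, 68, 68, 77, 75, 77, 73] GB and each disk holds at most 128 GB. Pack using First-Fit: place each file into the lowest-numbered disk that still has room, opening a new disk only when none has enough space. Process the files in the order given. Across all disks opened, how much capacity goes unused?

682

disk 1: place 65 GB, 63 GB left
disk 2: place 70 GB, 58 GB left
disk 3: place 69 GB, 59 GB left
disk 4: place 74 GB, 54 GB left
disk 5: place 71 GB, 57 GB left
disk 6: place 67 GB, 61 GB left
disk 7: place 68 GB, 60 GB left
disk 8: place 68 GB, 60 GB left
disk 9: place 77 GB, 51 GB left
disk 10: place 75 GB, 53 GB left
disk 11: place 77 GB, 51 GB left
disk 12: place 73 GB, 55 GB left
12 disks × 128 GB = 1536 GB; used 854 GB; unused 682 GB.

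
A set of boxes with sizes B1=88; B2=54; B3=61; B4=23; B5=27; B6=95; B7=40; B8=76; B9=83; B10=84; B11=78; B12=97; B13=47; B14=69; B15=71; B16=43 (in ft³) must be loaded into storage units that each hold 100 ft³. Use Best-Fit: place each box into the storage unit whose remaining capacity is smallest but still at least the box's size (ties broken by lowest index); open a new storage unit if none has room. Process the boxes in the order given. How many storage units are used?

13 storage units

B1 (88 ft³) → storage unit 1 (remaining 12 ft³)
B2 (54 ft³) → storage unit 2 (remaining 46 ft³)
B3 (61 ft³) → storage unit 3 (remaining 39 ft³)
B4 (23 ft³) → storage unit 3 (remaining 16 ft³)
B5 (27 ft³) → storage unit 2 (remaining 19 ft³)
B6 (95 ft³) → storage unit 4 (remaining 5 ft³)
B7 (40 ft³) → storage unit 5 (remaining 60 ft³)
B8 (76 ft³) → storage unit 6 (remaining 24 ft³)
B9 (83 ft³) → storage unit 7 (remaining 17 ft³)
B10 (84 ft³) → storage unit 8 (remaining 16 ft³)
B11 (78 ft³) → storage unit 9 (remaining 22 ft³)
B12 (97 ft³) → storage unit 10 (remaining 3 ft³)
B13 (47 ft³) → storage unit 5 (remaining 13 ft³)
B14 (69 ft³) → storage unit 11 (remaining 31 ft³)
B15 (71 ft³) → storage unit 12 (remaining 29 ft³)
B16 (43 ft³) → storage unit 13 (remaining 57 ft³)
Final storage units: [88] [54,27] [61,23] [95] [40,47] [76] [83] [84] [78] [97] [69] [71] [43].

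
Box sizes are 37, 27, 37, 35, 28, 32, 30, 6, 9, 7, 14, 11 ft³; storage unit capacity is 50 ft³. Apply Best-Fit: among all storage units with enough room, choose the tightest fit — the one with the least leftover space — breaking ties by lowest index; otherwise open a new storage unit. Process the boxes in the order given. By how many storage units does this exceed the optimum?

Best-Fit: [37,6,7] [27] [37,9] [35,14] [28] [32,11] [30] → 7 storage units.
7 boxes exceed 25 ft³ (half the capacity), and no two of those can share a storage unit, so at least 7 storage units are needed.
So 7 is already optimal.

0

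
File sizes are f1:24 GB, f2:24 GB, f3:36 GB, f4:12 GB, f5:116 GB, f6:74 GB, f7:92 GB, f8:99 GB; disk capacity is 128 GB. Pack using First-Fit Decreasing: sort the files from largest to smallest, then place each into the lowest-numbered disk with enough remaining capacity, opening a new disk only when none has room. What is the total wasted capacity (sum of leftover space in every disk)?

35

Sorted descending: 116, 99, 92, 74, 36, 24, 24, 12.
116 GB → disk 1 (remaining 12 GB)
99 GB → disk 2 (remaining 29 GB)
92 GB → disk 3 (remaining 36 GB)
74 GB → disk 4 (remaining 54 GB)
36 GB → disk 3 (remaining 0 GB)
24 GB → disk 2 (remaining 5 GB)
24 GB → disk 4 (remaining 30 GB)
12 GB → disk 1 (remaining 0 GB)
4 disks × 128 GB = 512 GB; used 477 GB; unused 35 GB.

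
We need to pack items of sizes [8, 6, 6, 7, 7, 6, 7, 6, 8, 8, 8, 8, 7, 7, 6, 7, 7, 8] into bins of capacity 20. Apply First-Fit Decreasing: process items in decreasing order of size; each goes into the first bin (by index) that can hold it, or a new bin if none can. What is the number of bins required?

7

Sorted descending: 8, 8, 8, 8, 8, 8, 7, 7, 7, 7, 7, 7, 7, 6, 6, 6, 6, 6.
bin 1: place 8, 12 left
bin 1: place 8, 4 left
bin 2: place 8, 12 left
bin 2: place 8, 4 left
bin 3: place 8, 12 left
bin 3: place 8, 4 left
bin 4: place 7, 13 left
bin 4: place 7, 6 left
bin 5: place 7, 13 left
bin 5: place 7, 6 left
bin 6: place 7, 13 left
bin 6: place 7, 6 left
bin 7: place 7, 13 left
bin 4: place 6, 0 left
bin 5: place 6, 0 left
bin 6: place 6, 0 left
bin 7: place 6, 7 left
bin 7: place 6, 1 left
Final bins: [8,8] [8,8] [8,8] [7,7,6] [7,7,6] [7,7,6] [7,6,6].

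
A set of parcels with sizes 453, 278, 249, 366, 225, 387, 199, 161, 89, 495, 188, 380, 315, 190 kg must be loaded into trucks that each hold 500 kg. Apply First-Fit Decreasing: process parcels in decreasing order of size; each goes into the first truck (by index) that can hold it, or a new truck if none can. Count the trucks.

9 trucks

Sorted descending: 495, 453, 387, 380, 366, 315, 278, 249, 225, 199, 190, 188, 161, 89.
Put 495 kg in truck 1; 5 kg remain.
Put 453 kg in truck 2; 47 kg remain.
Put 387 kg in truck 3; 113 kg remain.
Put 380 kg in truck 4; 120 kg remain.
Put 366 kg in truck 5; 134 kg remain.
Put 315 kg in truck 6; 185 kg remain.
Put 278 kg in truck 7; 222 kg remain.
Put 249 kg in truck 8; 251 kg remain.
Put 225 kg in truck 8; 26 kg remain.
Put 199 kg in truck 7; 23 kg remain.
Put 190 kg in truck 9; 310 kg remain.
Put 188 kg in truck 9; 122 kg remain.
Put 161 kg in truck 6; 24 kg remain.
Put 89 kg in truck 3; 24 kg remain.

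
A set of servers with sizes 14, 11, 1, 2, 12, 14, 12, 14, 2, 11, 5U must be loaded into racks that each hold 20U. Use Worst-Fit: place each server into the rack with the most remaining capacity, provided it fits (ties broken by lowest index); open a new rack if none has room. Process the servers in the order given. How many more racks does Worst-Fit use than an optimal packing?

0

Worst-Fit: [14] [11,1,2] [12,2] [14] [12] [14] [11,5] → 7 racks.
7 servers exceed 10U (half the capacity), and no two of those can share a rack, so at least 7 racks are needed.
So 7 is already optimal.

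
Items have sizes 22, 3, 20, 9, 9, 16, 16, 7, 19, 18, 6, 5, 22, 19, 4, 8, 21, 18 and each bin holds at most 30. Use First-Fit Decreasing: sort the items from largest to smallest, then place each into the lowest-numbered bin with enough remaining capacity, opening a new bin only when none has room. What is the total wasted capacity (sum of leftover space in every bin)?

Sorted descending: 22, 22, 21, 20, 19, 19, 18, 18, 16, 16, 9, 9, 8, 7, 6, 5, 4, 3.
22 → bin 1 (remaining 8)
22 → bin 2 (remaining 8)
21 → bin 3 (remaining 9)
20 → bin 4 (remaining 10)
19 → bin 5 (remaining 11)
19 → bin 6 (remaining 11)
18 → bin 7 (remaining 12)
18 → bin 8 (remaining 12)
16 → bin 9 (remaining 14)
16 → bin 10 (remaining 14)
9 → bin 3 (remaining 0)
9 → bin 4 (remaining 1)
8 → bin 1 (remaining 0)
7 → bin 2 (remaining 1)
6 → bin 5 (remaining 5)
5 → bin 5 (remaining 0)
4 → bin 6 (remaining 7)
3 → bin 6 (remaining 4)
10 bins × 30 = 300; used 242; unused 58.

58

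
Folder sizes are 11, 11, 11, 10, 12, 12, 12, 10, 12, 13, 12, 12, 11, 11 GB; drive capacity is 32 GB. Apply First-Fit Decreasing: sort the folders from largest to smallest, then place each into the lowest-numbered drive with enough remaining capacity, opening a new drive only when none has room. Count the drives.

Sorted descending: 13, 12, 12, 12, 12, 12, 12, 11, 11, 11, 11, 11, 10, 10.
13 GB → drive 1 (remaining 19 GB)
12 GB → drive 1 (remaining 7 GB)
12 GB → drive 2 (remaining 20 GB)
12 GB → drive 2 (remaining 8 GB)
12 GB → drive 3 (remaining 20 GB)
12 GB → drive 3 (remaining 8 GB)
12 GB → drive 4 (remaining 20 GB)
11 GB → drive 4 (remaining 9 GB)
11 GB → drive 5 (remaining 21 GB)
11 GB → drive 5 (remaining 10 GB)
11 GB → drive 6 (remaining 21 GB)
11 GB → drive 6 (remaining 10 GB)
10 GB → drive 5 (remaining 0 GB)
10 GB → drive 6 (remaining 0 GB)

6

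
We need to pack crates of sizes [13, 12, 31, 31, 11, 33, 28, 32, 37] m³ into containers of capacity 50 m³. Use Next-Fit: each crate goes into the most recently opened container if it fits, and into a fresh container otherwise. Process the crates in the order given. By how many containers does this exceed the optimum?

Next-Fit: [13,12] [31] [31,11] [33] [28] [32] [37] → 7 containers.
6 crates exceed 25 m³ (half the capacity), and no two of those can share a container, so at least 6 containers are needed.
An optimal packing achieves that bound: [37,13] [33,12] [32,11] [31] [31] [28] → 6 containers.
Excess: 7 − 6 = 1.

1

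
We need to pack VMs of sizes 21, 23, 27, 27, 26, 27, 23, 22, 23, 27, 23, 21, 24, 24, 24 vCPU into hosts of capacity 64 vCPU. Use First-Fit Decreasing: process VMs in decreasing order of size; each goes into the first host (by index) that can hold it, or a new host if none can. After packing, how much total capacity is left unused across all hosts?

Sorted descending: 27, 27, 27, 27, 26, 24, 24, 24, 23, 23, 23, 23, 22, 21, 21.
27 vCPU → host 1 (remaining 37 vCPU)
27 vCPU → host 1 (remaining 10 vCPU)
27 vCPU → host 2 (remaining 37 vCPU)
27 vCPU → host 2 (remaining 10 vCPU)
26 vCPU → host 3 (remaining 38 vCPU)
24 vCPU → host 3 (remaining 14 vCPU)
24 vCPU → host 4 (remaining 40 vCPU)
24 vCPU → host 4 (remaining 16 vCPU)
23 vCPU → host 5 (remaining 41 vCPU)
23 vCPU → host 5 (remaining 18 vCPU)
23 vCPU → host 6 (remaining 41 vCPU)
23 vCPU → host 6 (remaining 18 vCPU)
22 vCPU → host 7 (remaining 42 vCPU)
21 vCPU → host 7 (remaining 21 vCPU)
21 vCPU → host 7 (remaining 0 vCPU)
7 hosts × 64 vCPU = 448 vCPU; used 362 vCPU; unused 86 vCPU.

86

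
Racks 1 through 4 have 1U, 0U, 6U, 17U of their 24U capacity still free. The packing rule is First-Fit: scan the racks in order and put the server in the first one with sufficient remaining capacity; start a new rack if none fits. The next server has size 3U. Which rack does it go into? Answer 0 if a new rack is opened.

3

Racks with room: rack 3 (6U), rack 4 (17U).
The first with room is rack 3.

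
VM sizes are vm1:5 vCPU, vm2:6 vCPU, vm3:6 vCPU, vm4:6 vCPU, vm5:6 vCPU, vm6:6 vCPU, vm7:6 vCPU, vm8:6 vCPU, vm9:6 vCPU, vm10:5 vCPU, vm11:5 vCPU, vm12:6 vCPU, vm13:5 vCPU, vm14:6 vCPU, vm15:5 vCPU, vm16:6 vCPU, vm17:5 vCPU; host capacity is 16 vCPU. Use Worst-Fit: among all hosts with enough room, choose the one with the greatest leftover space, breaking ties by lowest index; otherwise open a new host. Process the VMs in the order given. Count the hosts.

8

host 1: place vm1 (5 vCPU), 11 vCPU left
host 1: place vm2 (6 vCPU), 5 vCPU left
host 2: place vm3 (6 vCPU), 10 vCPU left
host 2: place vm4 (6 vCPU), 4 vCPU left
host 3: place vm5 (6 vCPU), 10 vCPU left
host 3: place vm6 (6 vCPU), 4 vCPU left
host 4: place vm7 (6 vCPU), 10 vCPU left
host 4: place vm8 (6 vCPU), 4 vCPU left
host 5: place vm9 (6 vCPU), 10 vCPU left
host 5: place vm10 (5 vCPU), 5 vCPU left
host 1: place vm11 (5 vCPU), 0 vCPU left
host 6: place vm12 (6 vCPU), 10 vCPU left
host 6: place vm13 (5 vCPU), 5 vCPU left
host 7: place vm14 (6 vCPU), 10 vCPU left
host 7: place vm15 (5 vCPU), 5 vCPU left
host 8: place vm16 (6 vCPU), 10 vCPU left
host 8: place vm17 (5 vCPU), 5 vCPU left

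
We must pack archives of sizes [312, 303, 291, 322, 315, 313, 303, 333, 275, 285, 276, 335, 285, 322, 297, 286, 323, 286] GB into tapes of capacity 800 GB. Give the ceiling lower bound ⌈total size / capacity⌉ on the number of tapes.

7 tapes

Total size = 312 + 303 + 291 + 322 + 315 + 313 + 303 + 333 + 275 + 285 + 276 + 335 + 285 + 322 + 297 + 286 + 323 + 286 = 5462 GB.
⌈5462 / 800⌉ = 7.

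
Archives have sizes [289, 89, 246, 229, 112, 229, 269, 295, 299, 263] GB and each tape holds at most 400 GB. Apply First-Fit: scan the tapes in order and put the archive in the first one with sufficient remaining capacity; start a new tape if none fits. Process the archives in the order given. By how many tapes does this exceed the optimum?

0

First-Fit: [289,89] [246,112] [229] [229] [269] [295] [299] [263] → 8 tapes.
8 archives exceed 200 GB (half the capacity), and no two of those can share a tape, so at least 8 tapes are needed.
So 8 is already optimal.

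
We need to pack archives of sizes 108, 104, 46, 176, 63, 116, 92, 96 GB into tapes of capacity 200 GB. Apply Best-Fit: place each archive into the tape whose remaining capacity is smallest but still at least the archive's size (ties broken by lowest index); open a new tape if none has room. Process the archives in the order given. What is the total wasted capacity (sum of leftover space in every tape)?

tape 1: place 108 GB, 92 GB left
tape 2: place 104 GB, 96 GB left
tape 1: place 46 GB, 46 GB left
tape 3: place 176 GB, 24 GB left
tape 2: place 63 GB, 33 GB left
tape 4: place 116 GB, 84 GB left
tape 5: place 92 GB, 108 GB left
tape 5: place 96 GB, 12 GB left
5 tapes × 200 GB = 1000 GB; used 801 GB; unused 199 GB.

199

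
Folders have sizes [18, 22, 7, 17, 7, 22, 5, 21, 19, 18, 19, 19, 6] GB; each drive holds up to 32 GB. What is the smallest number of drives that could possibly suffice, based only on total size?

Total size = 18 + 22 + 7 + 17 + 7 + 22 + 5 + 21 + 19 + 18 + 19 + 19 + 6 = 200 GB.
⌈200 / 32⌉ = 7.

7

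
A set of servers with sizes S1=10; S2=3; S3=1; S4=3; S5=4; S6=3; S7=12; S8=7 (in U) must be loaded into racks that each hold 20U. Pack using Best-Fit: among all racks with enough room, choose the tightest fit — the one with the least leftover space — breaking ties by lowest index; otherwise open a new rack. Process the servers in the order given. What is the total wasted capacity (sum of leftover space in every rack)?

17

S1 (10U) → rack 1 (remaining 10U)
S2 (3U) → rack 1 (remaining 7U)
S3 (1U) → rack 1 (remaining 6U)
S4 (3U) → rack 1 (remaining 3U)
S5 (4U) → rack 2 (remaining 16U)
S6 (3U) → rack 1 (remaining 0U)
S7 (12U) → rack 2 (remaining 4U)
S8 (7U) → rack 3 (remaining 13U)
3 racks × 20U = 60U; used 43U; unused 17U.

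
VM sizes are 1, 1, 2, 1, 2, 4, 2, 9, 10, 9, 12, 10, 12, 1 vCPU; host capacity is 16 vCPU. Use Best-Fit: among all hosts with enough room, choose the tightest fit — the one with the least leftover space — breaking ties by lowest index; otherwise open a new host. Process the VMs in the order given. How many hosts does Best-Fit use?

host 1: place 1 vCPU, 15 vCPU left
host 1: place 1 vCPU, 14 vCPU left
host 1: place 2 vCPU, 12 vCPU left
host 1: place 1 vCPU, 11 vCPU left
host 1: place 2 vCPU, 9 vCPU left
host 1: place 4 vCPU, 5 vCPU left
host 1: place 2 vCPU, 3 vCPU left
host 2: place 9 vCPU, 7 vCPU left
host 3: place 10 vCPU, 6 vCPU left
host 4: place 9 vCPU, 7 vCPU left
host 5: place 12 vCPU, 4 vCPU left
host 6: place 10 vCPU, 6 vCPU left
host 7: place 12 vCPU, 4 vCPU left
host 1: place 1 vCPU, 2 vCPU left
Final hosts: [1,1,2,1,2,4,2,1] [9] [10] [9] [12] [10] [12].

7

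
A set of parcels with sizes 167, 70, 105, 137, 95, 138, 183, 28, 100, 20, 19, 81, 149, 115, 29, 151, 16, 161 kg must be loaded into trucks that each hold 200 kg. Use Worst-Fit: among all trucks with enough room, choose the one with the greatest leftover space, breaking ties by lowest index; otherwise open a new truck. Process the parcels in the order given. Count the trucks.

11

167 kg → truck 1 (remaining 33 kg)
70 kg → truck 2 (remaining 130 kg)
105 kg → truck 2 (remaining 25 kg)
137 kg → truck 3 (remaining 63 kg)
95 kg → truck 4 (remaining 105 kg)
138 kg → truck 5 (remaining 62 kg)
183 kg → truck 6 (remaining 17 kg)
28 kg → truck 4 (remaining 77 kg)
100 kg → truck 7 (remaining 100 kg)
20 kg → truck 7 (remaining 80 kg)
19 kg → truck 7 (remaining 61 kg)
81 kg → truck 8 (remaining 119 kg)
149 kg → truck 9 (remaining 51 kg)
115 kg → truck 8 (remaining 4 kg)
29 kg → truck 4 (remaining 48 kg)
151 kg → truck 10 (remaining 49 kg)
16 kg → truck 3 (remaining 47 kg)
161 kg → truck 11 (remaining 39 kg)
Final trucks: [167] [70,105] [137,16] [95,28,29] [138] [183] [100,20,19] [81,115] [149] [151] [161].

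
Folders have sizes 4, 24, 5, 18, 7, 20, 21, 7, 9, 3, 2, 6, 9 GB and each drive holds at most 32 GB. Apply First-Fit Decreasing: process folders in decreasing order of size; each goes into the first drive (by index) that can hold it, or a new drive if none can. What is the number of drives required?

Sorted descending: 24, 21, 20, 18, 9, 9, 7, 7, 6, 5, 4, 3, 2.
Put 24 GB in drive 1; 8 GB remain.
Put 21 GB in drive 2; 11 GB remain.
Put 20 GB in drive 3; 12 GB remain.
Put 18 GB in drive 4; 14 GB remain.
Put 9 GB in drive 2; 2 GB remain.
Put 9 GB in drive 3; 3 GB remain.
Put 7 GB in drive 1; 1 GB remain.
Put 7 GB in drive 4; 7 GB remain.
Put 6 GB in drive 4; 1 GB remain.
Put 5 GB in drive 5; 27 GB remain.
Put 4 GB in drive 5; 23 GB remain.
Put 3 GB in drive 3; 0 GB remain.
Put 2 GB in drive 2; 0 GB remain.

5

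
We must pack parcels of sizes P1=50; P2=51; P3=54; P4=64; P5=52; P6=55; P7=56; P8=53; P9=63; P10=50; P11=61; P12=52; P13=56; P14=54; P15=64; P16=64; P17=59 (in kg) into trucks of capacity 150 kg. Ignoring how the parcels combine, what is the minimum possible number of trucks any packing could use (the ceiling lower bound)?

Total size = 50 + 51 + 54 + 64 + 52 + 55 + 56 + 53 + 63 + 50 + 61 + 52 + 56 + 54 + 64 + 64 + 59 = 958 kg.
⌈958 / 150⌉ = 7.

7 trucks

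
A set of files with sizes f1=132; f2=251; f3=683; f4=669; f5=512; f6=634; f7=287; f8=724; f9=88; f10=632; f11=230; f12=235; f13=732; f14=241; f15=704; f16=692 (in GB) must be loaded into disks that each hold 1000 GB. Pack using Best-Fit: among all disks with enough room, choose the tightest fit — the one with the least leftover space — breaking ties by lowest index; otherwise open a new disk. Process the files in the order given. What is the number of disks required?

Put f1 (132 GB) in disk 1; 868 GB remain.
Put f2 (251 GB) in disk 1; 617 GB remain.
Put f3 (683 GB) in disk 2; 317 GB remain.
Put f4 (669 GB) in disk 3; 331 GB remain.
Put f5 (512 GB) in disk 1; 105 GB remain.
Put f6 (634 GB) in disk 4; 366 GB remain.
Put f7 (287 GB) in disk 2; 30 GB remain.
Put f8 (724 GB) in disk 5; 276 GB remain.
Put f9 (88 GB) in disk 1; 17 GB remain.
Put f10 (632 GB) in disk 6; 368 GB remain.
Put f11 (230 GB) in disk 5; 46 GB remain.
Put f12 (235 GB) in disk 3; 96 GB remain.
Put f13 (732 GB) in disk 7; 268 GB remain.
Put f14 (241 GB) in disk 7; 27 GB remain.
Put f15 (704 GB) in disk 8; 296 GB remain.
Put f16 (692 GB) in disk 9; 308 GB remain.
Final disks: [132,251,512,88] [683,287] [669,235] [634] [724,230] [632] [732,241] [704] [692].

9 disks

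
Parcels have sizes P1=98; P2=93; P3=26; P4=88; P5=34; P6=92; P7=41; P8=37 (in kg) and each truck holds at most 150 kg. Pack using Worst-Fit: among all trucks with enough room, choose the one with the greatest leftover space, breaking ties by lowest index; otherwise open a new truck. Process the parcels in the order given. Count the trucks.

4 trucks

truck 1: place P1 (98 kg), 52 kg left
truck 2: place P2 (93 kg), 57 kg left
truck 2: place P3 (26 kg), 31 kg left
truck 3: place P4 (88 kg), 62 kg left
truck 3: place P5 (34 kg), 28 kg left
truck 4: place P6 (92 kg), 58 kg left
truck 4: place P7 (41 kg), 17 kg left
truck 1: place P8 (37 kg), 15 kg left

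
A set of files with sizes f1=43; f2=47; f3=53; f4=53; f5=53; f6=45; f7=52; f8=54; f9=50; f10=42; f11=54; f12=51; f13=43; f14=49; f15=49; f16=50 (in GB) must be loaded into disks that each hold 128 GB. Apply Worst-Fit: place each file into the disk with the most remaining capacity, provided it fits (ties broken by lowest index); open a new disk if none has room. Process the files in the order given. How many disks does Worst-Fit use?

Put f1 (43 GB) in disk 1; 85 GB remain.
Put f2 (47 GB) in disk 1; 38 GB remain.
Put f3 (53 GB) in disk 2; 75 GB remain.
Put f4 (53 GB) in disk 2; 22 GB remain.
Put f5 (53 GB) in disk 3; 75 GB remain.
Put f6 (45 GB) in disk 3; 30 GB remain.
Put f7 (52 GB) in disk 4; 76 GB remain.
Put f8 (54 GB) in disk 4; 22 GB remain.
Put f9 (50 GB) in disk 5; 78 GB remain.
Put f10 (42 GB) in disk 5; 36 GB remain.
Put f11 (54 GB) in disk 6; 74 GB remain.
Put f12 (51 GB) in disk 6; 23 GB remain.
Put f13 (43 GB) in disk 7; 85 GB remain.
Put f14 (49 GB) in disk 7; 36 GB remain.
Put f15 (49 GB) in disk 8; 79 GB remain.
Put f16 (50 GB) in disk 8; 29 GB remain.
Final disks: [43,47] [53,53] [53,45] [52,54] [50,42] [54,51] [43,49] [49,50].

8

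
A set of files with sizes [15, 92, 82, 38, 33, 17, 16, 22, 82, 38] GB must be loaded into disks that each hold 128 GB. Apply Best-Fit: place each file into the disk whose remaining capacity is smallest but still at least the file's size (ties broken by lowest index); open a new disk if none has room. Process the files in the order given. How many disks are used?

Put 15 GB in disk 1; 113 GB remain.
Put 92 GB in disk 1; 21 GB remain.
Put 82 GB in disk 2; 46 GB remain.
Put 38 GB in disk 2; 8 GB remain.
Put 33 GB in disk 3; 95 GB remain.
Put 17 GB in disk 1; 4 GB remain.
Put 16 GB in disk 3; 79 GB remain.
Put 22 GB in disk 3; 57 GB remain.
Put 82 GB in disk 4; 46 GB remain.
Put 38 GB in disk 4; 8 GB remain.

4 disks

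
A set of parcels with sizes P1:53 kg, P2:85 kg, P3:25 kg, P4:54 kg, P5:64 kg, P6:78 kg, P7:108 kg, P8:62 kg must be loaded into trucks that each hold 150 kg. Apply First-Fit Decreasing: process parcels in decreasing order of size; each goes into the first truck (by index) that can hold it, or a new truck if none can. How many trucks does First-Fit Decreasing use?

4

Sorted descending: 108, 85, 78, 64, 62, 54, 53, 25.
108 kg → truck 1 (remaining 42 kg)
85 kg → truck 2 (remaining 65 kg)
78 kg → truck 3 (remaining 72 kg)
64 kg → truck 2 (remaining 1 kg)
62 kg → truck 3 (remaining 10 kg)
54 kg → truck 4 (remaining 96 kg)
53 kg → truck 4 (remaining 43 kg)
25 kg → truck 1 (remaining 17 kg)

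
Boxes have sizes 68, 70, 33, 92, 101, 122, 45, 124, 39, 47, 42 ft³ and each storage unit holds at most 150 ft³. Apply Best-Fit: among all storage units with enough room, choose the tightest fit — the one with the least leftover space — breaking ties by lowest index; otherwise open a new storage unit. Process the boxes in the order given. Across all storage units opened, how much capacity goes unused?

Put 68 ft³ in storage unit 1; 82 ft³ remain.
Put 70 ft³ in storage unit 1; 12 ft³ remain.
Put 33 ft³ in storage unit 2; 117 ft³ remain.
Put 92 ft³ in storage unit 2; 25 ft³ remain.
Put 101 ft³ in storage unit 3; 49 ft³ remain.
Put 122 ft³ in storage unit 4; 28 ft³ remain.
Put 45 ft³ in storage unit 3; 4 ft³ remain.
Put 124 ft³ in storage unit 5; 26 ft³ remain.
Put 39 ft³ in storage unit 6; 111 ft³ remain.
Put 47 ft³ in storage unit 6; 64 ft³ remain.
Put 42 ft³ in storage unit 6; 22 ft³ remain.
6 storage units × 150 ft³ = 900 ft³; used 783 ft³; unused 117 ft³.

117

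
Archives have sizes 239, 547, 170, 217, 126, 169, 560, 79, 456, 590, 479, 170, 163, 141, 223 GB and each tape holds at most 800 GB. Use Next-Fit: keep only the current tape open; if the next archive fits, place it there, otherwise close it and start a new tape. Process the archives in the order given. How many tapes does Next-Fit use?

239 GB → tape 1 (remaining 561 GB)
547 GB → tape 1 (remaining 14 GB)
170 GB → tape 2 (remaining 630 GB)
217 GB → tape 2 (remaining 413 GB)
126 GB → tape 2 (remaining 287 GB)
169 GB → tape 2 (remaining 118 GB)
560 GB → tape 3 (remaining 240 GB)
79 GB → tape 3 (remaining 161 GB)
456 GB → tape 4 (remaining 344 GB)
590 GB → tape 5 (remaining 210 GB)
479 GB → tape 6 (remaining 321 GB)
170 GB → tape 6 (remaining 151 GB)
163 GB → tape 7 (remaining 637 GB)
141 GB → tape 7 (remaining 496 GB)
223 GB → tape 7 (remaining 273 GB)
Final tapes: [239,547] [170,217,126,169] [560,79] [456] [590] [479,170] [163,141,223].

7 tapes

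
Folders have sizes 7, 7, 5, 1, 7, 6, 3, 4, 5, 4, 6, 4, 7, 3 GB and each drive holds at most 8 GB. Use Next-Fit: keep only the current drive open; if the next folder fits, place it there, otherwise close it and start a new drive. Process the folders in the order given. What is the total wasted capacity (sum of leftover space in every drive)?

27

Put 7 GB in drive 1; 1 GB remain.
Put 7 GB in drive 2; 1 GB remain.
Put 5 GB in drive 3; 3 GB remain.
Put 1 GB in drive 3; 2 GB remain.
Put 7 GB in drive 4; 1 GB remain.
Put 6 GB in drive 5; 2 GB remain.
Put 3 GB in drive 6; 5 GB remain.
Put 4 GB in drive 6; 1 GB remain.
Put 5 GB in drive 7; 3 GB remain.
Put 4 GB in drive 8; 4 GB remain.
Put 6 GB in drive 9; 2 GB remain.
Put 4 GB in drive 10; 4 GB remain.
Put 7 GB in drive 11; 1 GB remain.
Put 3 GB in drive 12; 5 GB remain.
12 drives × 8 GB = 96 GB; used 69 GB; unused 27 GB.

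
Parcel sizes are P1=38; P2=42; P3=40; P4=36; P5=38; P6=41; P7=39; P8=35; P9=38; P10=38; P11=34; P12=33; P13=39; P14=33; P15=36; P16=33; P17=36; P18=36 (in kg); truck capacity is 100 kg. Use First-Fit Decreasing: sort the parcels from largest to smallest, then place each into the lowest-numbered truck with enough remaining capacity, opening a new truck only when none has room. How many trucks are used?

9 trucks

Sorted descending: 42, 41, 40, 39, 39, 38, 38, 38, 38, 36, 36, 36, 36, 35, 34, 33, 33, 33.
truck 1: place 42 kg, 58 kg left
truck 1: place 41 kg, 17 kg left
truck 2: place 40 kg, 60 kg left
truck 2: place 39 kg, 21 kg left
truck 3: place 39 kg, 61 kg left
truck 3: place 38 kg, 23 kg left
truck 4: place 38 kg, 62 kg left
truck 4: place 38 kg, 24 kg left
truck 5: place 38 kg, 62 kg left
truck 5: place 36 kg, 26 kg left
truck 6: place 36 kg, 64 kg left
truck 6: place 36 kg, 28 kg left
truck 7: place 36 kg, 64 kg left
truck 7: place 35 kg, 29 kg left
truck 8: place 34 kg, 66 kg left
truck 8: place 33 kg, 33 kg left
truck 8: place 33 kg, 0 kg left
truck 9: place 33 kg, 67 kg left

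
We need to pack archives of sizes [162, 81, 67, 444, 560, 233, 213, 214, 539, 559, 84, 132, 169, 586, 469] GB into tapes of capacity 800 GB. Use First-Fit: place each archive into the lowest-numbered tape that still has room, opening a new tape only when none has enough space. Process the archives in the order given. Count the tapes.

162 GB → tape 1 (remaining 638 GB)
81 GB → tape 1 (remaining 557 GB)
67 GB → tape 1 (remaining 490 GB)
444 GB → tape 1 (remaining 46 GB)
560 GB → tape 2 (remaining 240 GB)
233 GB → tape 2 (remaining 7 GB)
213 GB → tape 3 (remaining 587 GB)
214 GB → tape 3 (remaining 373 GB)
539 GB → tape 4 (remaining 261 GB)
559 GB → tape 5 (remaining 241 GB)
84 GB → tape 3 (remaining 289 GB)
132 GB → tape 3 (remaining 157 GB)
169 GB → tape 4 (remaining 92 GB)
586 GB → tape 6 (remaining 214 GB)
469 GB → tape 7 (remaining 331 GB)
Final tapes: [162,81,67,444] [560,233] [213,214,84,132] [539,169] [559] [586] [469].

7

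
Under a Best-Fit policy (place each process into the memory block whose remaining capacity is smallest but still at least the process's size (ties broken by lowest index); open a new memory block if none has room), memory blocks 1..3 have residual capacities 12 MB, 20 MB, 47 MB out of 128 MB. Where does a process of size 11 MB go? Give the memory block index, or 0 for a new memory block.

Memory blocks with room: memory block 1 (12 MB), memory block 2 (20 MB), memory block 3 (47 MB).
Tightest fit is memory block 1 with 12 MB free.

1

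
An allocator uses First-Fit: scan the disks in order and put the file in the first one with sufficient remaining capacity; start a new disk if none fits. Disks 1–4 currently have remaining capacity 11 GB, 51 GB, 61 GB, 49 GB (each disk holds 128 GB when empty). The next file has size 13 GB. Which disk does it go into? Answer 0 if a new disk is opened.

2

Disks with room: disk 2 (51 GB), disk 3 (61 GB), disk 4 (49 GB).
The first with room is disk 2.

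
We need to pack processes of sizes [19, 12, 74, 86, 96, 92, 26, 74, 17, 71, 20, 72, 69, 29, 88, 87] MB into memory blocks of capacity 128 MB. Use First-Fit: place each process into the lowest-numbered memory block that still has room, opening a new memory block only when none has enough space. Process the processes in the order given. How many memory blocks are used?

10

19 MB → memory block 1 (remaining 109 MB)
12 MB → memory block 1 (remaining 97 MB)
74 MB → memory block 1 (remaining 23 MB)
86 MB → memory block 2 (remaining 42 MB)
96 MB → memory block 3 (remaining 32 MB)
92 MB → memory block 4 (remaining 36 MB)
26 MB → memory block 2 (remaining 16 MB)
74 MB → memory block 5 (remaining 54 MB)
17 MB → memory block 1 (remaining 6 MB)
71 MB → memory block 6 (remaining 57 MB)
20 MB → memory block 3 (remaining 12 MB)
72 MB → memory block 7 (remaining 56 MB)
69 MB → memory block 8 (remaining 59 MB)
29 MB → memory block 4 (remaining 7 MB)
88 MB → memory block 9 (remaining 40 MB)
87 MB → memory block 10 (remaining 41 MB)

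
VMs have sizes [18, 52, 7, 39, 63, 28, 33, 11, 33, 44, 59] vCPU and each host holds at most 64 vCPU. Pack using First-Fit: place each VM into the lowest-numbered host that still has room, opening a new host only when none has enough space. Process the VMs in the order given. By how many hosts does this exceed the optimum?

First-Fit: [18,7,39] [52,11] [63] [28,33] [33] [44] [59] → 7 hosts.
Total size 387 vCPU; any packing needs at least ⌈387/64⌉ = 7 hosts.
So 7 is already optimal.

0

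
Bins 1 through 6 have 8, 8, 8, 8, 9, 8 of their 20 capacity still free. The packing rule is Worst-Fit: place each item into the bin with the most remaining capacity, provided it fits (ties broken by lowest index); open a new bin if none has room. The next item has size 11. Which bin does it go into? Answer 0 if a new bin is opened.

0

No bin has ≥ 11 free, so a new bin is opened.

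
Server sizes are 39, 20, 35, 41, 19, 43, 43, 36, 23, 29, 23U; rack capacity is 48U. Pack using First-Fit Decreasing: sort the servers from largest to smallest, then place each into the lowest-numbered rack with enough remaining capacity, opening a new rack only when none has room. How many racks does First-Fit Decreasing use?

9 racks

Sorted descending: 43, 43, 41, 39, 36, 35, 29, 23, 23, 20, 19.
43U → rack 1 (remaining 5U)
43U → rack 2 (remaining 5U)
41U → rack 3 (remaining 7U)
39U → rack 4 (remaining 9U)
36U → rack 5 (remaining 12U)
35U → rack 6 (remaining 13U)
29U → rack 7 (remaining 19U)
23U → rack 8 (remaining 25U)
23U → rack 8 (remaining 2U)
20U → rack 9 (remaining 28U)
19U → rack 7 (remaining 0U)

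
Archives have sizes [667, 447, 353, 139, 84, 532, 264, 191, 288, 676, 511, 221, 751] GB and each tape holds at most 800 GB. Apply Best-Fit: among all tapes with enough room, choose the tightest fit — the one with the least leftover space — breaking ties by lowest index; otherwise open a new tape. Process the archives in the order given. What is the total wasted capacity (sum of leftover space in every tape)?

476

Put 667 GB in tape 1; 133 GB remain.
Put 447 GB in tape 2; 353 GB remain.
Put 353 GB in tape 2; 0 GB remain.
Put 139 GB in tape 3; 661 GB remain.
Put 84 GB in tape 1; 49 GB remain.
Put 532 GB in tape 3; 129 GB remain.
Put 264 GB in tape 4; 536 GB remain.
Put 191 GB in tape 4; 345 GB remain.
Put 288 GB in tape 4; 57 GB remain.
Put 676 GB in tape 5; 124 GB remain.
Put 511 GB in tape 6; 289 GB remain.
Put 221 GB in tape 6; 68 GB remain.
Put 751 GB in tape 7; 49 GB remain.
7 tapes × 800 GB = 5600 GB; used 5124 GB; unused 476 GB.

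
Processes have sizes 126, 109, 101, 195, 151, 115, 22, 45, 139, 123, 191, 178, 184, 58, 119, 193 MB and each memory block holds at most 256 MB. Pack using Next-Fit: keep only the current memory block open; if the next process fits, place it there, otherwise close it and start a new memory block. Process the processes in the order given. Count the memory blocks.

memory block 1: place 126 MB, 130 MB left
memory block 1: place 109 MB, 21 MB left
memory block 2: place 101 MB, 155 MB left
memory block 3: place 195 MB, 61 MB left
memory block 4: place 151 MB, 105 MB left
memory block 5: place 115 MB, 141 MB left
memory block 5: place 22 MB, 119 MB left
memory block 5: place 45 MB, 74 MB left
memory block 6: place 139 MB, 117 MB left
memory block 7: place 123 MB, 133 MB left
memory block 8: place 191 MB, 65 MB left
memory block 9: place 178 MB, 78 MB left
memory block 10: place 184 MB, 72 MB left
memory block 10: place 58 MB, 14 MB left
memory block 11: place 119 MB, 137 MB left
memory block 12: place 193 MB, 63 MB left

12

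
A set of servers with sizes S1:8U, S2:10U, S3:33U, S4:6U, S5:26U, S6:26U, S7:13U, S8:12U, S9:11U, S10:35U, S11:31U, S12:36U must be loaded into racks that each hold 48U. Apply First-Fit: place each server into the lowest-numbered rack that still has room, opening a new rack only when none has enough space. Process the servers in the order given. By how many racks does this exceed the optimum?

First-Fit: [8,10,6,13,11] [33,12] [26] [26] [35] [31] [36] → 7 racks.
Total size 247U; any packing needs at least ⌈247/48⌉ = 6 racks.
An optimal packing achieves that bound: [36,12] [35,13] [33,11] [31,10,6] [26,8] [26] → 6 racks.
Excess: 7 − 6 = 1.

1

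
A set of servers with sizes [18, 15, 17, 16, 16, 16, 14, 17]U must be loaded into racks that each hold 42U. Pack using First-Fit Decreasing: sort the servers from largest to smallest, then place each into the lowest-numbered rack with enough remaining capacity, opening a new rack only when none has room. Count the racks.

Sorted descending: 18, 17, 17, 16, 16, 16, 15, 14.
Put 18U in rack 1; 24U remain.
Put 17U in rack 1; 7U remain.
Put 17U in rack 2; 25U remain.
Put 16U in rack 2; 9U remain.
Put 16U in rack 3; 26U remain.
Put 16U in rack 3; 10U remain.
Put 15U in rack 4; 27U remain.
Put 14U in rack 4; 13U remain.
Final racks: [18,17] [17,16] [16,16] [15,14].

4 racks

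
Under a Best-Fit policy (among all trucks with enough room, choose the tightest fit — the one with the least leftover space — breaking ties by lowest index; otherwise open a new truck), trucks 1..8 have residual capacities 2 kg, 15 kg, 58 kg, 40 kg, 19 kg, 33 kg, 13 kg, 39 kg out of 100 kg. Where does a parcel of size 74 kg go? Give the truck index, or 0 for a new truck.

0

No truck has ≥ 74 kg free, so a new truck is opened.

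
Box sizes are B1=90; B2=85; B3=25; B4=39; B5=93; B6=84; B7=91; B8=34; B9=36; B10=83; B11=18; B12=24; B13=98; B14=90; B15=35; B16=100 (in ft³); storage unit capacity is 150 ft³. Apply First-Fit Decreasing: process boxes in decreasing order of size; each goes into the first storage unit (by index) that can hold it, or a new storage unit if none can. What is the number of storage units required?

Sorted descending: 100, 98, 93, 91, 90, 90, 85, 84, 83, 39, 36, 35, 34, 25, 24, 18.
Put 100 ft³ in storage unit 1; 50 ft³ remain.
Put 98 ft³ in storage unit 2; 52 ft³ remain.
Put 93 ft³ in storage unit 3; 57 ft³ remain.
Put 91 ft³ in storage unit 4; 59 ft³ remain.
Put 90 ft³ in storage unit 5; 60 ft³ remain.
Put 90 ft³ in storage unit 6; 60 ft³ remain.
Put 85 ft³ in storage unit 7; 65 ft³ remain.
Put 84 ft³ in storage unit 8; 66 ft³ remain.
Put 83 ft³ in storage unit 9; 67 ft³ remain.
Put 39 ft³ in storage unit 1; 11 ft³ remain.
Put 36 ft³ in storage unit 2; 16 ft³ remain.
Put 35 ft³ in storage unit 3; 22 ft³ remain.
Put 34 ft³ in storage unit 4; 25 ft³ remain.
Put 25 ft³ in storage unit 4; 0 ft³ remain.
Put 24 ft³ in storage unit 5; 36 ft³ remain.
Put 18 ft³ in storage unit 3; 4 ft³ remain.
Final storage units: [100,39] [98,36] [93,35,18] [91,34,25] [90,24] [90] [85] [84] [83].

9 storage units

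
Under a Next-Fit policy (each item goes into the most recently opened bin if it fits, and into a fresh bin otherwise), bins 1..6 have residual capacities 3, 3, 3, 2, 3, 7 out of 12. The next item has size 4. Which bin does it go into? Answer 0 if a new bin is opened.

Next-Fit only looks at bin 6, which has 7 free.
4 fits there.

6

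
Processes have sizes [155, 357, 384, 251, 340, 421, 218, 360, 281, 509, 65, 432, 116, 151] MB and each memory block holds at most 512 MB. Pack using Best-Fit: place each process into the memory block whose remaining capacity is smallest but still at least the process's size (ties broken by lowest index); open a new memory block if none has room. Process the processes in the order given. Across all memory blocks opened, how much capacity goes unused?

568

memory block 1: place 155 MB, 357 MB left
memory block 1: place 357 MB, 0 MB left
memory block 2: place 384 MB, 128 MB left
memory block 3: place 251 MB, 261 MB left
memory block 4: place 340 MB, 172 MB left
memory block 5: place 421 MB, 91 MB left
memory block 3: place 218 MB, 43 MB left
memory block 6: place 360 MB, 152 MB left
memory block 7: place 281 MB, 231 MB left
memory block 8: place 509 MB, 3 MB left
memory block 5: place 65 MB, 26 MB left
memory block 9: place 432 MB, 80 MB left
memory block 2: place 116 MB, 12 MB left
memory block 6: place 151 MB, 1 MB left
9 memory blocks × 512 MB = 4608 MB; used 4040 MB; unused 568 MB.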